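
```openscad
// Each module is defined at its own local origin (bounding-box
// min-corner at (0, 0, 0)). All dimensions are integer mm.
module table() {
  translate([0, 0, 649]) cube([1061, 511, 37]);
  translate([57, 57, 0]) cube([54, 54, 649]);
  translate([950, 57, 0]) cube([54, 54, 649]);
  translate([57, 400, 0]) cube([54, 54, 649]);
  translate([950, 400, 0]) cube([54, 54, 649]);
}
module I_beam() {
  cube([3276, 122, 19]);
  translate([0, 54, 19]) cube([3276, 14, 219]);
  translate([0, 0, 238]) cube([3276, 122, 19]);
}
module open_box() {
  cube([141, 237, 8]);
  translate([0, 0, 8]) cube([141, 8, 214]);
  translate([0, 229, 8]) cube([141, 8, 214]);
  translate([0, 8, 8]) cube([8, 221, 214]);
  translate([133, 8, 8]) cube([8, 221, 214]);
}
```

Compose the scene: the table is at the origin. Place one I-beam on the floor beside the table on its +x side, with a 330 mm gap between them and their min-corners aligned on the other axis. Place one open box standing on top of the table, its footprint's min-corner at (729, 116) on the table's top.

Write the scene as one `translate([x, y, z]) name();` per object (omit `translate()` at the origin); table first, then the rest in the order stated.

table();
translate([1391, 0, 0]) I_beam();
translate([729, 116, 686]) open_box();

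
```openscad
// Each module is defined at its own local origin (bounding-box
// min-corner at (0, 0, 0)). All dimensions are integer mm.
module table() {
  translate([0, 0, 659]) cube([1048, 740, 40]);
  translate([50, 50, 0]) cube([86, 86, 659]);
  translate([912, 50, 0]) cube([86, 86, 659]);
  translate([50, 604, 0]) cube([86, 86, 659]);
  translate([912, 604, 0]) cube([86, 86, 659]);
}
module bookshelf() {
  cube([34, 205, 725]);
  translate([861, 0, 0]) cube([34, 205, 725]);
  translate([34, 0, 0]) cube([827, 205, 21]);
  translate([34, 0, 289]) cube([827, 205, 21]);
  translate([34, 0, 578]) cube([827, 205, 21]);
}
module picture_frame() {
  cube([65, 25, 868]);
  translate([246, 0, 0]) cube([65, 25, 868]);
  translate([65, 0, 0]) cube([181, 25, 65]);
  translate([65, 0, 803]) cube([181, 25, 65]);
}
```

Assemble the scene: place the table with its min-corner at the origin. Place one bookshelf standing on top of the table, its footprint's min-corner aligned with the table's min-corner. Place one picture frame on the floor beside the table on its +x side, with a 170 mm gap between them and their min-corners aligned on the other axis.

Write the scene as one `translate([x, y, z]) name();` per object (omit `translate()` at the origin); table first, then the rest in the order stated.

table();
translate([0, 0, 699]) bookshelf();
translate([1218, 0, 0]) picture_frame();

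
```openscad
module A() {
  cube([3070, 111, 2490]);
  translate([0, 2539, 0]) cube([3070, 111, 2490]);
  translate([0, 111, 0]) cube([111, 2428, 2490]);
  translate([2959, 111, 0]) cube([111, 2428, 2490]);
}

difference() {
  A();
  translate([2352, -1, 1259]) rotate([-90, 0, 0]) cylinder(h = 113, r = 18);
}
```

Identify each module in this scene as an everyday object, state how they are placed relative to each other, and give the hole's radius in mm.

The subtracted cylinder has r = 18 mm.

A is a house frame. The house frame has a circular hole through its front wall. The hole's radius is 18 mm.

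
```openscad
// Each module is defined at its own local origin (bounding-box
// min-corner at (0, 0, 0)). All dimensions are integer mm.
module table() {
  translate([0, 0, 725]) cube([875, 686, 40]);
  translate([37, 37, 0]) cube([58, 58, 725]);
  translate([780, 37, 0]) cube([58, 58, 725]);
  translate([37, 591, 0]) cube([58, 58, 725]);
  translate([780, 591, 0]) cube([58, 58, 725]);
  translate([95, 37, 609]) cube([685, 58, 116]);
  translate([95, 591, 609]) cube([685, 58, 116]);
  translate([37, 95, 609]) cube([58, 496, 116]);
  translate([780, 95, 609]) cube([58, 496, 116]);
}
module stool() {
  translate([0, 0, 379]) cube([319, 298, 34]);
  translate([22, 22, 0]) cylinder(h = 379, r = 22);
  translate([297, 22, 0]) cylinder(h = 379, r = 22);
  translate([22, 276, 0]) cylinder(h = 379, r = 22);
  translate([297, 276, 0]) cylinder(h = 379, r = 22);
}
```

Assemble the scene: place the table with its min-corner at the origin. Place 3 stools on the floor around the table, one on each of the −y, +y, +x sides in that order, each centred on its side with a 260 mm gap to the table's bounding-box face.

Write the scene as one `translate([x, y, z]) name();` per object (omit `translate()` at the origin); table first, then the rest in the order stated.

table();
translate([278, -558, 0]) stool();
translate([278, 946, 0]) stool();
translate([1135, 194, 0]) stool();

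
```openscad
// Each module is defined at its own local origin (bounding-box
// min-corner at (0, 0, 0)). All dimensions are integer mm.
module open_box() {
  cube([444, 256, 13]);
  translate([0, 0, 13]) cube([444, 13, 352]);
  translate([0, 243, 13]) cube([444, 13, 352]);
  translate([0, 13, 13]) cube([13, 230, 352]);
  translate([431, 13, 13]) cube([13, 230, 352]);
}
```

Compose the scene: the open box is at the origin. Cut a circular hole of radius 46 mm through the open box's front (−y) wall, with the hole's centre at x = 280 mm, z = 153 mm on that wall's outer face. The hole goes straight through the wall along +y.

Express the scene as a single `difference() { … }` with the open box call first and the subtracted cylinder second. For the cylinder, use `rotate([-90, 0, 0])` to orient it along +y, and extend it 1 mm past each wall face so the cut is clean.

difference() {
  open_box();
  translate([280, -1, 153]) rotate([-90, 0, 0]) cylinder(h = 15, r = 46);
}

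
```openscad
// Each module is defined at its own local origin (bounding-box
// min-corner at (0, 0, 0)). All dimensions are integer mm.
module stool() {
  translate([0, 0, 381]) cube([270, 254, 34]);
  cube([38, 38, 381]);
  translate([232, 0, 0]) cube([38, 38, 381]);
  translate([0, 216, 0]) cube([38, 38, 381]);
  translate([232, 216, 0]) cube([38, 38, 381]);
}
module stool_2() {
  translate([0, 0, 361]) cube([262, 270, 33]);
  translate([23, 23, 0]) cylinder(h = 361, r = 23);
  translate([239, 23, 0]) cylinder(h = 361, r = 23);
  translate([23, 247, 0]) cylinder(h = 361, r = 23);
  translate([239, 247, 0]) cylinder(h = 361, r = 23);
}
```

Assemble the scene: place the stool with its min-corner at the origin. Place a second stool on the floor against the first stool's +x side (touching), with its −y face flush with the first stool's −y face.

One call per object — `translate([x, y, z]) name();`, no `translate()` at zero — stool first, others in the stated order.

stool();
translate([270, 0, 0]) stool_2();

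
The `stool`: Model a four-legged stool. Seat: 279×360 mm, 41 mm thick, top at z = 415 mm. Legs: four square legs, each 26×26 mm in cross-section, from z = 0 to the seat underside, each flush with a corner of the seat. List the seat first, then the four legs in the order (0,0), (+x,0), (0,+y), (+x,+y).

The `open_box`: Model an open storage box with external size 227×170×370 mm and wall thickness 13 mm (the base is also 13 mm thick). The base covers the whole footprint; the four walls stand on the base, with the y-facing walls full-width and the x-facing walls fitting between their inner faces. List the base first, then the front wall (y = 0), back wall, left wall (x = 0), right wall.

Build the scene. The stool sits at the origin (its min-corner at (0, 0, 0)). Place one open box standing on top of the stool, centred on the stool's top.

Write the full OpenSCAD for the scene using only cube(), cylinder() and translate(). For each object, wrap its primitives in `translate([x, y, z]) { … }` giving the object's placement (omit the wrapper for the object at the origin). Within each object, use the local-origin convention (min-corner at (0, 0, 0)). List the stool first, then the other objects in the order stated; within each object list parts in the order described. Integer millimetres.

translate([0, 0, 374]) cube([279, 360, 41]);
cube([26, 26, 374]);
translate([253, 0, 0]) cube([26, 26, 374]);
translate([0, 334, 0]) cube([26, 26, 374]);
translate([253, 334, 0]) cube([26, 26, 374]);
translate([26, 95, 415]) {
  cube([227, 170, 13]);
  translate([0, 0, 13]) cube([227, 13, 357]);
  translate([0, 157, 13]) cube([227, 13, 357]);
  translate([0, 13, 13]) cube([13, 144, 357]);
  translate([214, 13, 13]) cube([13, 144, 357]);
}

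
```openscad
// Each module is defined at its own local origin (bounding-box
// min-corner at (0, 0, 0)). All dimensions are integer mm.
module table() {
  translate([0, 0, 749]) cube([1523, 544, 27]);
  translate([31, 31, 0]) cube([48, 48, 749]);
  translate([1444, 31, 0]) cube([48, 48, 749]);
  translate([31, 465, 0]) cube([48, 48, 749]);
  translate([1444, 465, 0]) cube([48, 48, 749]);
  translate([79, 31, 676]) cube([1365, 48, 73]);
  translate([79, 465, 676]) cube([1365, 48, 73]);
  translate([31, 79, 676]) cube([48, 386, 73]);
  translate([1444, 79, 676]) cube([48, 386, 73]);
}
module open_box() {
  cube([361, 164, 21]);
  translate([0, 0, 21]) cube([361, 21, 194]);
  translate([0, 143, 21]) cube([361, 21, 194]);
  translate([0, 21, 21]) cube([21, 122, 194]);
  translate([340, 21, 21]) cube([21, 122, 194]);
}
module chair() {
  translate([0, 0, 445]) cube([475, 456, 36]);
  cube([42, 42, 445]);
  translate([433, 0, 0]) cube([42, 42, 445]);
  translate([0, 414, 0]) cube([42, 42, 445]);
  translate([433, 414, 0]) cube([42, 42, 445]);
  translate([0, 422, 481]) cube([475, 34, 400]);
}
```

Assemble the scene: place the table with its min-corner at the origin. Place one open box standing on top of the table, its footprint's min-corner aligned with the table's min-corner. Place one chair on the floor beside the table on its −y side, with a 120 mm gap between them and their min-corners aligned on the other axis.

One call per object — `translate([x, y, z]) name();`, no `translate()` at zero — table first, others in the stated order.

table();
translate([0, 0, 776]) open_box();
translate([0, -576, 0]) chair();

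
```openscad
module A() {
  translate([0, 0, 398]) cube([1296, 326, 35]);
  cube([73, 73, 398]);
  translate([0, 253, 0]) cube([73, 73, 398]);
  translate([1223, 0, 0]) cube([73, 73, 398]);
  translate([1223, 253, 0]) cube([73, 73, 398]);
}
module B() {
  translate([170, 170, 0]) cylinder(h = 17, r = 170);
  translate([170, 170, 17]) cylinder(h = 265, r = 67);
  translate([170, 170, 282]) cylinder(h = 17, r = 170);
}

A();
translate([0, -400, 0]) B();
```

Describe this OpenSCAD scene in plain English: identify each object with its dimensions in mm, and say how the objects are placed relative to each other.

A is a long wooden bench with a 1296 mm (x) × 326 mm (y) seat, 35 mm thick, its top surface 433 mm above the floor. Four 73 mm square legs at the seat corners, flush with the edges, run from z = 0 to the seat underside.

B is a spool: two coaxial disc flanges of radius 170 mm and thickness 17 mm, joined by a core cylinder of radius 67 mm and height 265 mm. The lower flange rests on z = 0 and the three cylinders share a vertical axis.

The spool is on the floor beside the bench on its −y side.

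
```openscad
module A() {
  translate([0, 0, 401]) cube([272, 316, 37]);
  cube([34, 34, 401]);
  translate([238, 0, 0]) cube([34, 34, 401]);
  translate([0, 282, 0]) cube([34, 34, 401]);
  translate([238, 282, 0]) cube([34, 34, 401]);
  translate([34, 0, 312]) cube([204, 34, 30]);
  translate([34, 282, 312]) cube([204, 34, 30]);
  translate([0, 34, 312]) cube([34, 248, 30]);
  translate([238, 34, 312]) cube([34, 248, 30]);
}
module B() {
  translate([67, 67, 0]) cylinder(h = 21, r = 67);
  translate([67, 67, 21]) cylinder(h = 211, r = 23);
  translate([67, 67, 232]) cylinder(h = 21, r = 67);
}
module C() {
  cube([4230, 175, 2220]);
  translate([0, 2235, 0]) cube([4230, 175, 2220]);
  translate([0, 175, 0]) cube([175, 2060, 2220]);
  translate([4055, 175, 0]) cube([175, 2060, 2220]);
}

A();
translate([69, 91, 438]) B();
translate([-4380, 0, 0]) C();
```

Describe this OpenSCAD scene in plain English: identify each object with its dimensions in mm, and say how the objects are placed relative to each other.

A is a simple wooden stool: a rectangular seat 272 mm (x) by 316 mm (y), 37 mm thick, top face at z = 438 mm, on four square legs, each 34×34 mm in cross-section. The legs rest on z = 0, each flush with a corner of the seat. Four stretchers, 34 mm wide and 30 mm tall, connect adjacent legs with their undersides at z = 312 mm, each running between the inner faces of the legs it joins and aligned with the legs' outer faces on the other axis.

B is a spool: two coaxial disc flanges of radius 67 mm and thickness 21 mm, joined by a core cylinder of radius 23 mm and height 211 mm. The lower flange rests on z = 0 and the three cylinders share a vertical axis.

C is a box-shaped house frame (walls only): outside footprint 4230×2410 mm, wall height 2220 mm, wall thickness 175 mm. The two y-facing walls run the full x-width; the two x-facing walls fit between the inner faces of the y-facing walls.

The spool is on top of the stool, centred. The house frame is on the floor beside the stool on its −x side.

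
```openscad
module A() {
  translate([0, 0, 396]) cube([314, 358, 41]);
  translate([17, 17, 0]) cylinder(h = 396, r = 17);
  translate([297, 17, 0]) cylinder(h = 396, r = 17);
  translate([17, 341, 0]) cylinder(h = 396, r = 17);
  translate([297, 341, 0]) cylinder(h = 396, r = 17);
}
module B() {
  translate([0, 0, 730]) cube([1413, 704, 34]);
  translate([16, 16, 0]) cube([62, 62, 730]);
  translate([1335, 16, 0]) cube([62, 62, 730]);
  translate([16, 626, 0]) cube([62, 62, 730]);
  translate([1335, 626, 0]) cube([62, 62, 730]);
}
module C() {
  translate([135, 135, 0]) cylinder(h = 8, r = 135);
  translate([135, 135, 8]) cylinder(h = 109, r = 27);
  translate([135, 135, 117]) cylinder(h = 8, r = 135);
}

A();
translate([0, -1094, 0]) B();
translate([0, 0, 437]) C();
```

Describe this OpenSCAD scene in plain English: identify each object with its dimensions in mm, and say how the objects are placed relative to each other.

A is a four-legged stool. The seat is 314×358 mm, 41 mm thick, top at z = 437 mm. It stands on four round legs, each 34 mm in diameter, from z = 0 to the seat underside, each leg's axis is inset half a diameter from the nearest pair of seat edges (so the leg's bounding box is flush with the corner).

B is a table: top 1413 mm (x) × 704 mm (y), 34 mm thick, upper face at z = 764 mm, on four 62×62 mm square legs, each inset 16 mm from the nearest pair of top edges, running from z = 0 to the bottom of the top.

C is a spool: two coaxial disc flanges of radius 135 mm and thickness 8 mm, joined by a core cylinder of radius 27 mm and height 109 mm. The lower flange rests on z = 0 and the three cylinders share a vertical axis.

The table is on the floor beside the stool on its −y side. The spool is on top of the stool.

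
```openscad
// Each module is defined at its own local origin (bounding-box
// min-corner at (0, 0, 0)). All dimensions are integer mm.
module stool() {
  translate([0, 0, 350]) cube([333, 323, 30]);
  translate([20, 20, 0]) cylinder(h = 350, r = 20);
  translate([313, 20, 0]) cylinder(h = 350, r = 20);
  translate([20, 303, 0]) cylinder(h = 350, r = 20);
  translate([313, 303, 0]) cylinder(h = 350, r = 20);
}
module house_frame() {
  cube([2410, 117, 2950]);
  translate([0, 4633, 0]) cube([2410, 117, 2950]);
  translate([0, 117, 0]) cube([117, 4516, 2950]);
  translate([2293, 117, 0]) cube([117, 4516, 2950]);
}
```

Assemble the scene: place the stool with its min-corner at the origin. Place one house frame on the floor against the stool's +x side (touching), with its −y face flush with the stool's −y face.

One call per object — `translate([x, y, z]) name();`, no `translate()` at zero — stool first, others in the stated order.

stool();
translate([333, 0, 0]) house_frame();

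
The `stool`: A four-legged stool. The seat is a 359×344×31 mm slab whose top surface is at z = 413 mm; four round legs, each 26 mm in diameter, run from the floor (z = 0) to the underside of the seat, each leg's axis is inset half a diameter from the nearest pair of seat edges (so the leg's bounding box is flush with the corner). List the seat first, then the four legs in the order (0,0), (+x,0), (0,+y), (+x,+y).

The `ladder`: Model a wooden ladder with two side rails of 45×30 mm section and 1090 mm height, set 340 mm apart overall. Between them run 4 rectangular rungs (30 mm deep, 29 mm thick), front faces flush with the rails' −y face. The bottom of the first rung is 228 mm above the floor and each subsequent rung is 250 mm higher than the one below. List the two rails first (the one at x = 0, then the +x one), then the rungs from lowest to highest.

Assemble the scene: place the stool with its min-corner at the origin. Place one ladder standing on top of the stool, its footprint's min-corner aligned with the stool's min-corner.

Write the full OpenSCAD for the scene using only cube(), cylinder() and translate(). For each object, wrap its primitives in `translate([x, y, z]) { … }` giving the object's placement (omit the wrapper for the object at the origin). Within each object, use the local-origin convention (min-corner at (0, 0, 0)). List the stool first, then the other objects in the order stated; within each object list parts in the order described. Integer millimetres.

translate([0, 0, 382]) cube([359, 344, 31]);
translate([13, 13, 0]) cylinder(h = 382, r = 13);
translate([346, 13, 0]) cylinder(h = 382, r = 13);
translate([13, 331, 0]) cylinder(h = 382, r = 13);
translate([346, 331, 0]) cylinder(h = 382, r = 13);
translate([0, 0, 413]) {
  cube([45, 30, 1090]);
  translate([295, 0, 0]) cube([45, 30, 1090]);
  translate([45, 0, 228]) cube([250, 30, 29]);
  translate([45, 0, 478]) cube([250, 30, 29]);
  translate([45, 0, 728]) cube([250, 30, 29]);
  translate([45, 0, 978]) cube([250, 30, 29]);
}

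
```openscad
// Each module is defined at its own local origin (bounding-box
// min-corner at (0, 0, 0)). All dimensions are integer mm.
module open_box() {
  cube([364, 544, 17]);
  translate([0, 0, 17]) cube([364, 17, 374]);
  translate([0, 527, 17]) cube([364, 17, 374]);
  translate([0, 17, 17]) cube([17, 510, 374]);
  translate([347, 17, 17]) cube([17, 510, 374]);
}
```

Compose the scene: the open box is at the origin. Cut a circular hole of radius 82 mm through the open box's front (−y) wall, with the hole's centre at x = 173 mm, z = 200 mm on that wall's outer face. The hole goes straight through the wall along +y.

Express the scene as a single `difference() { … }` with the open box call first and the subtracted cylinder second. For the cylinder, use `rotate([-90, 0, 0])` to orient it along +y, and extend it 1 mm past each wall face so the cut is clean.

difference() {
  open_box();
  translate([173, -1, 200]) rotate([-90, 0, 0]) cylinder(h = 19, r = 82);
}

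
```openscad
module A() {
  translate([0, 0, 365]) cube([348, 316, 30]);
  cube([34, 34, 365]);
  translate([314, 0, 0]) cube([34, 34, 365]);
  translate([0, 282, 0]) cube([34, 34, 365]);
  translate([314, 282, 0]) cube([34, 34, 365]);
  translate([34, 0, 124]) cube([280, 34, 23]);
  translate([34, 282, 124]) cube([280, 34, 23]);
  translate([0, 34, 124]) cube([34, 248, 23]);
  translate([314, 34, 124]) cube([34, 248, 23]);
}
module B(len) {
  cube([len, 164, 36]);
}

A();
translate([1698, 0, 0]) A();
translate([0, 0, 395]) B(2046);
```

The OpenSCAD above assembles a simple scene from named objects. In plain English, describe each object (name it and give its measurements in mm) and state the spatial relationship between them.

A is a simple wooden stool: a rectangular seat 348 mm (x) by 316 mm (y), 30 mm thick, top face at z = 395 mm, on four square legs, each 34×34 mm in cross-section. The legs rest on z = 0, each flush with a corner of the seat. Four stretchers, 34 mm wide and 23 mm tall, connect adjacent legs with their undersides at z = 124 mm, each running between the inner faces of the legs it joins and aligned with the legs' outer faces on the other axis.

B is a rectangular beam 2046 mm long (x), 164 mm deep (y), 36 mm thick (z).

The beam spans the tops of two stools placed 1350 mm apart, resting at z = 395 mm.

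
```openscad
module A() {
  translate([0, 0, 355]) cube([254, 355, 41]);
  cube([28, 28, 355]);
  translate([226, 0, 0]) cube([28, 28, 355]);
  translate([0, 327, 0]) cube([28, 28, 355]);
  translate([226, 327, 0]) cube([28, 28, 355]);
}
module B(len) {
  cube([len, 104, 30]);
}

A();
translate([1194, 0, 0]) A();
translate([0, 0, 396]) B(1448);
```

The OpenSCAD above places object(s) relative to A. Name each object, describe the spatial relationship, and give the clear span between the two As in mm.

Second stool starts at x = 1194; first ends at x = 254; clear span = 1194 − 254 = 940 mm.

A is a stool. B is a beam. A beam spans the tops of two stools. The clear span between the two stools is 940 mm.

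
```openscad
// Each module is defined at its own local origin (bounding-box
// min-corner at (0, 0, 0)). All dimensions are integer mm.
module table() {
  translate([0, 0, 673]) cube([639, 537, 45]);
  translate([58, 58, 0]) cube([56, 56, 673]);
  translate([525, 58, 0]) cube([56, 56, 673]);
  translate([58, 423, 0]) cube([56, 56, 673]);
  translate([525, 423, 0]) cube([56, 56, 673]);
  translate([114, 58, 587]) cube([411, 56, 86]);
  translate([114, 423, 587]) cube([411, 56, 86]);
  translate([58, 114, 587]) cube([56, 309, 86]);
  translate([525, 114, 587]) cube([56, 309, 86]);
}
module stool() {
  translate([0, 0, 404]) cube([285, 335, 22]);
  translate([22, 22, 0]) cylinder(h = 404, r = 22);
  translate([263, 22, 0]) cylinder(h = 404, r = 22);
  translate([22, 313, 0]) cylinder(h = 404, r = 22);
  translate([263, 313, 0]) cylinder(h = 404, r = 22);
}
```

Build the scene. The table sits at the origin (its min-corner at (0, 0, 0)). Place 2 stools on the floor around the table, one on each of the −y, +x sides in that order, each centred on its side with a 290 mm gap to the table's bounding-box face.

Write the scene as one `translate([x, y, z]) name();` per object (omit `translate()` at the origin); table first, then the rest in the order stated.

table();
translate([177, -625, 0]) stool();
translate([929, 101, 0]) stool();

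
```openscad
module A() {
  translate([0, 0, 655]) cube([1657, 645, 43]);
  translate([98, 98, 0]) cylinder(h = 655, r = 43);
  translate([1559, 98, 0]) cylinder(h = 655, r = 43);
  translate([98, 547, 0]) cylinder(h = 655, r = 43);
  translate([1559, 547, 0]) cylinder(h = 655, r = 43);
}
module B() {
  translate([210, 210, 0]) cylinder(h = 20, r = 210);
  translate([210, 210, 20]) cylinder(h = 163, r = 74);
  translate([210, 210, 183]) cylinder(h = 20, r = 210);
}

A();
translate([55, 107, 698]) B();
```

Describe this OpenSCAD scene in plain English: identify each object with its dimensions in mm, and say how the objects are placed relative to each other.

A is a table: top 1657 mm (x) × 645 mm (y), 43 mm thick, upper face at z = 698 mm, on four round legs of 86 mm diameter, each leg's bounding box inset 55 mm from the nearest pair of top edges, running from z = 0 to the bottom of the top.

B is a spool: two coaxial disc flanges of radius 210 mm and thickness 20 mm, joined by a core cylinder of radius 74 mm and height 163 mm. The lower flange rests on z = 0 and the three cylinders share a vertical axis.

The spool is on top of the table.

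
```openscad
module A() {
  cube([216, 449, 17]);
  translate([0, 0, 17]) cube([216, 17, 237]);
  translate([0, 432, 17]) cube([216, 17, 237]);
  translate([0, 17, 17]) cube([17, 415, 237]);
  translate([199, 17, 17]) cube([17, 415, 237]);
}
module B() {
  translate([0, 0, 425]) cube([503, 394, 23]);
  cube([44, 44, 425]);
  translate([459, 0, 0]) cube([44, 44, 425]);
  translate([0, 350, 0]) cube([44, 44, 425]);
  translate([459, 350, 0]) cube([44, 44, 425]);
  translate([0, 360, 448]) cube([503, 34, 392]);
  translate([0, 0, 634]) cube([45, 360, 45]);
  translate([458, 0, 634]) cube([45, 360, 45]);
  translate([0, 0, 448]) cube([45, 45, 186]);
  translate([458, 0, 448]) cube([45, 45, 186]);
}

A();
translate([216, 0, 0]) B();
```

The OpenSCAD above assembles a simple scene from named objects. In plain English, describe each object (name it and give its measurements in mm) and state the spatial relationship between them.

A is an open-topped rectangular box: outside dimensions 216×449×254 mm, with a uniform wall and base thickness of 17 mm. The base is a full 216×449 slab on the floor; four walls sit on top of the base. The front and back walls (the −y and +y sides) span the full width; the two side walls fit between them.

B is a chair. The seat is a 503×394×23 mm slab with its top at z = 448 mm, on four 44×44 mm corner legs (flush with the seat edges, standing on z = 0). A flat backrest 34 mm thick, 392 mm tall, spans the full seat width and rises from the seat top along its +y edge, rear face flush with the rear of the seat. Two armrests of 45×45 mm section run along each side from the seat's front edge to the front of the backrest, top faces 231 mm above the seat top and outer faces flush with the seat's x-edges; a 45×45 mm post under the front of each armrest stands on the seat at the front corner.

The chair is against the open box's +x side, with their −y faces flush.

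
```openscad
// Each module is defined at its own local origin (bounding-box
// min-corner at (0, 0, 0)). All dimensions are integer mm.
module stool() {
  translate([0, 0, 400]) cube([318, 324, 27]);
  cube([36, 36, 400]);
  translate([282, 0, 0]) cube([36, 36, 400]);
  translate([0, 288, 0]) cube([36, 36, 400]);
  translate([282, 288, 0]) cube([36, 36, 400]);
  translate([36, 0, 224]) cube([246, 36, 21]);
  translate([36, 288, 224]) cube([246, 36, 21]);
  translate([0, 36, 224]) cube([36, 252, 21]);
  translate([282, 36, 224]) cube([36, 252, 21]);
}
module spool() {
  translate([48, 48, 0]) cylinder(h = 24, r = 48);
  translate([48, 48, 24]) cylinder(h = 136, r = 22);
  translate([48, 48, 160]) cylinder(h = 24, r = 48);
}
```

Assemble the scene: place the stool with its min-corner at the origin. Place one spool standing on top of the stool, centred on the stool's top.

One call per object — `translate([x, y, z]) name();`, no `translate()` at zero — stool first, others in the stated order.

stool();
translate([111, 114, 427]) spool();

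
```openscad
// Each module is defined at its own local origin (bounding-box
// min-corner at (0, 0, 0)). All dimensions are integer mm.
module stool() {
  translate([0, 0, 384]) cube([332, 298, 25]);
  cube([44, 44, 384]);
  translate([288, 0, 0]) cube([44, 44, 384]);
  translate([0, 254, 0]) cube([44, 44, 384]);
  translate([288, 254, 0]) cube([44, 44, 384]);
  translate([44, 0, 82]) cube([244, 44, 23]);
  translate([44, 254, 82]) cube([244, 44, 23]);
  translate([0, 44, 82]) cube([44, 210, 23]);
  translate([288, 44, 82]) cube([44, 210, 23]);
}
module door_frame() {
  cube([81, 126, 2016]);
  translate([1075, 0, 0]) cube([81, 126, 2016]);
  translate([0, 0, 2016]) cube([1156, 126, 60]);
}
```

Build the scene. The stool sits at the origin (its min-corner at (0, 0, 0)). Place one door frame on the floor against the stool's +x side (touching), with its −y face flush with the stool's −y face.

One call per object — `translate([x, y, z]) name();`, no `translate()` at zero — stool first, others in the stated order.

stool();
translate([332, 0, 0]) door_frame();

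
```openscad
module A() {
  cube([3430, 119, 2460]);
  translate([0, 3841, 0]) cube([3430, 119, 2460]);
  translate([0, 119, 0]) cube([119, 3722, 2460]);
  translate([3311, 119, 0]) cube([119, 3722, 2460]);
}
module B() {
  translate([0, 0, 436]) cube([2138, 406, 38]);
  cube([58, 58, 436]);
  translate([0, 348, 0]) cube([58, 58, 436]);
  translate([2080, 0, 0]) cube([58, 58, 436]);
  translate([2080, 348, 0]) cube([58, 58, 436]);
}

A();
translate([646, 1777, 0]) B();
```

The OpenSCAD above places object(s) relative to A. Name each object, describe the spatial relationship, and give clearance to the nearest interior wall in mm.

Clearances: x = 527, y = 1658; minimum 527 mm.

A is a house frame. B is a bench. The bench sits inside the house frame, centred. The clearance to the nearest interior wall is 527 mm.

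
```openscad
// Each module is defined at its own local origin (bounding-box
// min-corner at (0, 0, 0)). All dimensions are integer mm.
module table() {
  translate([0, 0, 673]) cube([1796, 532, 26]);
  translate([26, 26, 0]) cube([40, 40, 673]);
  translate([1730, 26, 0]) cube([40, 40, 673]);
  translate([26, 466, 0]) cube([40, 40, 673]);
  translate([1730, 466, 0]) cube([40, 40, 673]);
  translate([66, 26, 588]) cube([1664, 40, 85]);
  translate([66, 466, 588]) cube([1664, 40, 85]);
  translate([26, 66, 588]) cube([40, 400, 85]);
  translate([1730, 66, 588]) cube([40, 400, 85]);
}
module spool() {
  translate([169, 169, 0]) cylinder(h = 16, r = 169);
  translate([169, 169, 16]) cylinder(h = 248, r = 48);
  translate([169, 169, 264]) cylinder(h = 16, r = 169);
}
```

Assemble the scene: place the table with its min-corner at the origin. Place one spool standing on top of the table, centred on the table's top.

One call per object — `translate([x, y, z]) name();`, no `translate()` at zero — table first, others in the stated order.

table();
translate([729, 97, 699]) spool();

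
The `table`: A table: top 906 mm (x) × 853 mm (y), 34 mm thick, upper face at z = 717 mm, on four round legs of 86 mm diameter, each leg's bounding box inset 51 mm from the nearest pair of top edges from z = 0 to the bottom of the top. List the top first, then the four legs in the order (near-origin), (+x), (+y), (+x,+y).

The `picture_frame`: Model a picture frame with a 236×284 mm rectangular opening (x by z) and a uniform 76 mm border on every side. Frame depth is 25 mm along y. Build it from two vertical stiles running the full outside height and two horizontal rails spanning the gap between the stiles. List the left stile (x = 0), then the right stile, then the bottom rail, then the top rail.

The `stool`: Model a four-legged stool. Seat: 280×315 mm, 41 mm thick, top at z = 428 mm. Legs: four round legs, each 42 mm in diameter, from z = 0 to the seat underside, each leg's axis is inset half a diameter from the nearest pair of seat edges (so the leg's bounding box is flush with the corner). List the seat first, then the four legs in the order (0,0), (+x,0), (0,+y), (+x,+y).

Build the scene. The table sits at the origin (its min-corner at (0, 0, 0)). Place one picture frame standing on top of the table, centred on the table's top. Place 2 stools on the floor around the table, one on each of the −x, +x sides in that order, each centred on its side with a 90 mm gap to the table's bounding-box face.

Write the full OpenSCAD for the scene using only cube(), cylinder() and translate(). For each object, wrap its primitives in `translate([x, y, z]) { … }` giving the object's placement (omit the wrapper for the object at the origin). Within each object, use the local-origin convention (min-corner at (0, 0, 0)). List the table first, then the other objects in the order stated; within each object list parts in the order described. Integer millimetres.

translate([0, 0, 683]) cube([906, 853, 34]);
translate([94, 94, 0]) cylinder(h = 683, r = 43);
translate([812, 94, 0]) cylinder(h = 683, r = 43);
translate([94, 759, 0]) cylinder(h = 683, r = 43);
translate([812, 759, 0]) cylinder(h = 683, r = 43);
translate([259, 414, 717]) {
  cube([76, 25, 436]);
  translate([312, 0, 0]) cube([76, 25, 436]);
  translate([76, 0, 0]) cube([236, 25, 76]);
  translate([76, 0, 360]) cube([236, 25, 76]);
}
translate([-370, 269, 0]) {
  translate([0, 0, 387]) cube([280, 315, 41]);
  translate([21, 21, 0]) cylinder(h = 387, r = 21);
  translate([259, 21, 0]) cylinder(h = 387, r = 21);
  translate([21, 294, 0]) cylinder(h = 387, r = 21);
  translate([259, 294, 0]) cylinder(h = 387, r = 21);
}
translate([996, 269, 0]) {
  translate([0, 0, 387]) cube([280, 315, 41]);
  translate([21, 21, 0]) cylinder(h = 387, r = 21);
  translate([259, 21, 0]) cylinder(h = 387, r = 21);
  translate([21, 294, 0]) cylinder(h = 387, r = 21);
  translate([259, 294, 0]) cylinder(h = 387, r = 21);
}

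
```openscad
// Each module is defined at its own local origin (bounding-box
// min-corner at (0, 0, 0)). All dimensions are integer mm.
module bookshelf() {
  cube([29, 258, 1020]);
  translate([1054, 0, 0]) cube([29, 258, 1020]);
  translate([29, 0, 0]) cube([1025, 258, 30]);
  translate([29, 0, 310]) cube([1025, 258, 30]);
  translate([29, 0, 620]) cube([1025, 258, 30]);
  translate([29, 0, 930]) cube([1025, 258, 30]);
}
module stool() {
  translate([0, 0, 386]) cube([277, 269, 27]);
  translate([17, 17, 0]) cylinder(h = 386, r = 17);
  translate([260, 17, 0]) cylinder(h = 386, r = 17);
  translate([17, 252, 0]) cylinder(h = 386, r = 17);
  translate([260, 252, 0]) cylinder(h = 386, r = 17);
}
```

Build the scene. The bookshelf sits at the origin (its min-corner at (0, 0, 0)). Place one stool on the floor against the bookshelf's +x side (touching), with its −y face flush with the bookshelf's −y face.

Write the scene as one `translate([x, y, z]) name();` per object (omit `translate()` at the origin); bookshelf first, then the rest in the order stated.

bookshelf();
translate([1083, 0, 0]) stool();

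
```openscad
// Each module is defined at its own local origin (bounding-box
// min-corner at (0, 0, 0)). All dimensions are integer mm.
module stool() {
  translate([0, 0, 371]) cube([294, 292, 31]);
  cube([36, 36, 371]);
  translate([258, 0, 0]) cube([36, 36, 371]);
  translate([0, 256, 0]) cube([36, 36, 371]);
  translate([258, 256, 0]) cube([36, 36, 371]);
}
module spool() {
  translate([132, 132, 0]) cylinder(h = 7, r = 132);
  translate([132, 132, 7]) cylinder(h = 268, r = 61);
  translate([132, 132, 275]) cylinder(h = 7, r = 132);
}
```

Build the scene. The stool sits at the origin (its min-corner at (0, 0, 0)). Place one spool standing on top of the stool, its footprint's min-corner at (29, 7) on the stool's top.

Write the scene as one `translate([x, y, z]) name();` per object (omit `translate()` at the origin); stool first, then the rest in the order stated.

stool();
translate([29, 7, 402]) spool();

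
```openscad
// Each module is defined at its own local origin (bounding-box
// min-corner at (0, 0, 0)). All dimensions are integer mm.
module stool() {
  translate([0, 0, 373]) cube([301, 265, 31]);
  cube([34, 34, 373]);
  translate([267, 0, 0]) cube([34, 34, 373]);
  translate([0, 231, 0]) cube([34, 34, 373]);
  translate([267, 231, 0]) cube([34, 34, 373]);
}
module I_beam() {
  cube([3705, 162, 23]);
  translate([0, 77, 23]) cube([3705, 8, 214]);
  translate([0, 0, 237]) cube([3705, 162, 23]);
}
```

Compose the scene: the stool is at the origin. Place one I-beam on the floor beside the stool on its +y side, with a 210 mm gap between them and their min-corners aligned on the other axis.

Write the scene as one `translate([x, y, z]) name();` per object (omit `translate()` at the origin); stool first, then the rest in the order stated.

stool();
translate([0, 475, 0]) I_beam();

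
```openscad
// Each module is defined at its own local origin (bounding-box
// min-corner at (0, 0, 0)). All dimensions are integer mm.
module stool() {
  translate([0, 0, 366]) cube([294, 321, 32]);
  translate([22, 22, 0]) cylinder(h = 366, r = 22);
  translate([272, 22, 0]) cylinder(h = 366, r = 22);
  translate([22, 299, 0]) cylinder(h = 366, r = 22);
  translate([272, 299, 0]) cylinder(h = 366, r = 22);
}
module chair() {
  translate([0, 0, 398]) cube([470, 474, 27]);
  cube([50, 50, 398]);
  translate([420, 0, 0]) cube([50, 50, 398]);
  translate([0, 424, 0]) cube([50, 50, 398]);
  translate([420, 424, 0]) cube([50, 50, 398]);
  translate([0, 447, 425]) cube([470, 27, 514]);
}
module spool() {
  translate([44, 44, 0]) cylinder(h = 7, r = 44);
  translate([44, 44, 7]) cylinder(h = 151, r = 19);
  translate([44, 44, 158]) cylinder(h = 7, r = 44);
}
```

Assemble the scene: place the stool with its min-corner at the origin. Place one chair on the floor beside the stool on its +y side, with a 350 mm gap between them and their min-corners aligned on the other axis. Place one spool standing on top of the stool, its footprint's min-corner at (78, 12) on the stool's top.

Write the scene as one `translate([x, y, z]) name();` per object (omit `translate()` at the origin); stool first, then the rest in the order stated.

stool();
translate([0, 671, 0]) chair();
translate([78, 12, 398]) spool();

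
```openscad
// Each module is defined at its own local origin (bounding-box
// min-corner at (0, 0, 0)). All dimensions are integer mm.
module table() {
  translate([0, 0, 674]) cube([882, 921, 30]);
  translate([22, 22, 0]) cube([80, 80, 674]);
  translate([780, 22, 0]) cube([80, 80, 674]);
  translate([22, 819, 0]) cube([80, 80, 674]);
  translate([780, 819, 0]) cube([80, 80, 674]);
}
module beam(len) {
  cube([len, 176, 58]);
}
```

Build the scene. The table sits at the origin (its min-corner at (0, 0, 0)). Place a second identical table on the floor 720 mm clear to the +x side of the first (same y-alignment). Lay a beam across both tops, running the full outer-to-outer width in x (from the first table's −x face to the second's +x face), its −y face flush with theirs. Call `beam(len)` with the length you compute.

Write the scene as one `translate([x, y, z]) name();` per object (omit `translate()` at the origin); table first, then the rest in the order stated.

table();
translate([1602, 0, 0]) table();
translate([0, 0, 704]) beam(2484);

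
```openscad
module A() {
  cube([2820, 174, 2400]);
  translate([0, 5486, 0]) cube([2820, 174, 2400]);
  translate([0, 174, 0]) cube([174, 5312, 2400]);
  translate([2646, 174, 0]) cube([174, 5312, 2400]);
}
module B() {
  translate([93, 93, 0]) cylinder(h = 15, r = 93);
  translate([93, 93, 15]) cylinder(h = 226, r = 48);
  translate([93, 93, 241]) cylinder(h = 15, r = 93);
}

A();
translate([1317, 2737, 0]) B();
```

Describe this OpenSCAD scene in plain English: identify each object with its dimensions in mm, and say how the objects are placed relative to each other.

A is a box-shaped house frame (walls only): outside footprint 2820×5660 mm, wall height 2400 mm, wall thickness 174 mm. The two y-facing walls run the full x-width; the two x-facing walls fit between the inner faces of the y-facing walls.

B is a spool: two coaxial disc flanges of radius 93 mm and thickness 15 mm, joined by a core cylinder of radius 48 mm and height 226 mm. The lower flange rests on z = 0 and the three cylinders share a vertical axis.

The spool sits inside the house frame, centred.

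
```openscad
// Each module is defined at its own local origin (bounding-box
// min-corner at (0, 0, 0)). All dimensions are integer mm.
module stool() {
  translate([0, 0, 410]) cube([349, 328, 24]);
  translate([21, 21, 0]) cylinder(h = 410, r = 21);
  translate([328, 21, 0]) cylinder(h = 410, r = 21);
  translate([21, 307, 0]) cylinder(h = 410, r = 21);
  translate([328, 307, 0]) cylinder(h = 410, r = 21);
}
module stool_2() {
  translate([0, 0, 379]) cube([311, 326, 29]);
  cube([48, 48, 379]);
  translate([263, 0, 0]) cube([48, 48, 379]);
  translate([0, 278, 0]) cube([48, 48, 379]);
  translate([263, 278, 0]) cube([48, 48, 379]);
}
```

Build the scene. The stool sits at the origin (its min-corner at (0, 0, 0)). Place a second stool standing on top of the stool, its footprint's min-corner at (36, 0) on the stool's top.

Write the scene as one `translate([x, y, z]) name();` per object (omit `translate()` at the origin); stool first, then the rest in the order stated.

stool();
translate([36, 0, 434]) stool_2();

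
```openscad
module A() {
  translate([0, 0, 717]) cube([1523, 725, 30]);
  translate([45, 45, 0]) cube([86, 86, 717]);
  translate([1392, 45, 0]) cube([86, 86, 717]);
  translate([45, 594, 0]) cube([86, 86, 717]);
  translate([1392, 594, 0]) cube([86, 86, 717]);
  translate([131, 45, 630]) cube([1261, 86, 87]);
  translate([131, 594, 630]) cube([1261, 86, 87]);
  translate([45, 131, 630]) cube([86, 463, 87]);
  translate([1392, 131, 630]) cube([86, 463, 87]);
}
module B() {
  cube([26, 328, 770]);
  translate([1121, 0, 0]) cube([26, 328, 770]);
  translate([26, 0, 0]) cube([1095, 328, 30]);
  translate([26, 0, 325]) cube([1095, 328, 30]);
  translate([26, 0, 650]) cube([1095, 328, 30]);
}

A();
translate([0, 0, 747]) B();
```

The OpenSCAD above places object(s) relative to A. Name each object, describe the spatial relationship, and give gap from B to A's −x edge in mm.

The bookshelf's min-x is at 0; the table's min-x is 0; gap = 0 mm.

A is a table. B is a bookshelf. The bookshelf is on top of the table. The gap from the bookshelf to the table's −x edge is 0 mm.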